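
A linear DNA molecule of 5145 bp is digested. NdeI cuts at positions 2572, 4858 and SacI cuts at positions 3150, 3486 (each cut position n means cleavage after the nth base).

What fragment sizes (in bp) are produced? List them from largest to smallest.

2572, 1372, 578, 336, 287 bp

Combined cut positions (sorted): 2572, 3150, 3486, 4858.
Linear molecule, 4 cuts → 5 fragments:
  2572 − 0 = 2572 bp
  3150 − 2572 = 578 bp
  3486 − 3150 = 336 bp
  4858 − 3486 = 1372 bp
  5145 − 4858 = 287 bp
Sorted largest to smallest: 2572, 1372, 578, 336, 287 bp.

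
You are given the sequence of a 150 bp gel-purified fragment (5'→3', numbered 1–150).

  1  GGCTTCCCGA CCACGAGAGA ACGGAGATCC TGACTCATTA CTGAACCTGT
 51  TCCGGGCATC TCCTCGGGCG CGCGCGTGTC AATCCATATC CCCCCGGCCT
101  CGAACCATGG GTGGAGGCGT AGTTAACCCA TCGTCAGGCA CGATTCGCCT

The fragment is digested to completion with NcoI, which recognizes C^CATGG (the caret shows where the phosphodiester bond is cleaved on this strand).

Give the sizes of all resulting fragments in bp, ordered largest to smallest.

The NcoI site (CCATGG) starts at position 105.
NcoI cuts after the first base of each site, so after position 105.
Linear molecule, 1 cut → 2 fragments:
  1–105 → 105 bp
  106–150 → 45 bp
Sorted largest to smallest: 105, 45 bp.

105, 45 bp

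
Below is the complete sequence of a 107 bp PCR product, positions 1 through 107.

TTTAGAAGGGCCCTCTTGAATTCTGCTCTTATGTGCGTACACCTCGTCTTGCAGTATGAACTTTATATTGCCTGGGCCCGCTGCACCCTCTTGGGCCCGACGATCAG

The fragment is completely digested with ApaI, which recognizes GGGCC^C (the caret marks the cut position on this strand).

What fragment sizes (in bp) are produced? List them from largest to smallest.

ApaI sites (GGGCCC) start at positions 8, 74, 93.
ApaI cuts after base 5 of each site (before the last base), so after positions 12, 78, 97.
Linear molecule, 3 cuts → 4 fragments:
  1–12 → 12 bp
  13–78 → 66 bp
  79–97 → 19 bp
  98–107 → 10 bp
Sorted largest to smallest: 66, 19, 12, 10 bp.

66, 19, 12, 10 bp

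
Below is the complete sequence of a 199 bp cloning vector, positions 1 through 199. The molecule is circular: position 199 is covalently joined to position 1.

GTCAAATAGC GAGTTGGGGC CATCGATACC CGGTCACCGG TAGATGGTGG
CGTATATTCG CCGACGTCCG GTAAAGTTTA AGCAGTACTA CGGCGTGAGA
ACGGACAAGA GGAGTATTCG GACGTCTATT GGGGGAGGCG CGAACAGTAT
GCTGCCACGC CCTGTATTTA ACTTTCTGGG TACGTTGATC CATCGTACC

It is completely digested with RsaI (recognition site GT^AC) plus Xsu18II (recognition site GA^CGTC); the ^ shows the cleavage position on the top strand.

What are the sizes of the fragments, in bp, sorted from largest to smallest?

67, 59, 36, 22, 15 bp

RsaI sites (GTAC) start at positions 85, 180, 195.
RsaI cuts after base 2 of each site, so after positions 86, 181, 196.
Xsu18II sites (GACGTC) start at positions 63, 121.
Xsu18II cuts after base 2 of each site, so after positions 64, 122.
Combined cut positions: 64, 86, 122, 181, 196.
Circular molecule, 5 cuts → 5 fragments:
  65–86 → 22 bp
  87–122 → 36 bp
  123–181 → 59 bp
  182–196 → 15 bp
  197–199 then 1–64 → 3 + 64 = 67 bp
Sorted largest to smallest: 67, 59, 36, 22, 15 bp.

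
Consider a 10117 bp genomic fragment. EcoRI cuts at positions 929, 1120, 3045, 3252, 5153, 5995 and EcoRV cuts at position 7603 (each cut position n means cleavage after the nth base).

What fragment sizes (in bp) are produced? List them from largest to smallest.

Combined cut positions (sorted): 929, 1120, 3045, 3252, 5153, 5995, 7603.
Linear molecule, 7 cuts → 8 fragments:
  929 − 0 = 929 bp
  1120 − 929 = 191 bp
  3045 − 1120 = 1925 bp
  3252 − 3045 = 207 bp
  5153 − 3252 = 1901 bp
  5995 − 5153 = 842 bp
  7603 − 5995 = 1608 bp
  10117 − 7603 = 2514 bp
Sorted largest to smallest: 2514, 1925, 1901, 1608, 929, 842, 207, 191 bp.

2514, 1925, 1901, 1608, 929, 842, 207, 191 bp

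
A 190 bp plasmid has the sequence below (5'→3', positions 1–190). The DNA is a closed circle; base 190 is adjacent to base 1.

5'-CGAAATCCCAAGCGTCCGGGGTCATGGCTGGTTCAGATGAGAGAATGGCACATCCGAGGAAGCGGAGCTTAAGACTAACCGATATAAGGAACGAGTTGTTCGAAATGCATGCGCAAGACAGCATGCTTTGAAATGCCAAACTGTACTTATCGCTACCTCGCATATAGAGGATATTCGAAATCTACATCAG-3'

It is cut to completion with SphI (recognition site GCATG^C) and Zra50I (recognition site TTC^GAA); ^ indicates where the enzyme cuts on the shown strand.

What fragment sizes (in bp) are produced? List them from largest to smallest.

SphI sites (GCATGC) start at positions 107, 121.
SphI cuts after base 5 of each site (before the last base), so after positions 111, 125.
Zra50I sites (TTCGAA) start at positions 99, 174.
Zra50I cuts after base 3 of each site, so after positions 101, 176.
Combined cut positions: 101, 111, 125, 176.
Circular molecule, 4 cuts → 4 fragments:
  102–111 → 10 bp
  112–125 → 14 bp
  126–176 → 51 bp
  177–190 then 1–101 → 14 + 101 = 115 bp
Sorted largest to smallest: 115, 51, 14, 10 bp.

115, 51, 14, 10 bp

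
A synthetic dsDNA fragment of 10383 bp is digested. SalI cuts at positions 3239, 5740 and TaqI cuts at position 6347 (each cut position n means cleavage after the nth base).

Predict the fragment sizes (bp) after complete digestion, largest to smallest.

Combined cut positions (sorted): 3239, 5740, 6347.
Linear molecule, 3 cuts → 4 fragments:
  3239 − 0 = 3239 bp
  5740 − 3239 = 2501 bp
  6347 − 5740 = 607 bp
  10383 − 6347 = 4036 bp
Sorted largest to smallest: 4036, 3239, 2501, 607 bp.

4036, 3239, 2501, 607 bp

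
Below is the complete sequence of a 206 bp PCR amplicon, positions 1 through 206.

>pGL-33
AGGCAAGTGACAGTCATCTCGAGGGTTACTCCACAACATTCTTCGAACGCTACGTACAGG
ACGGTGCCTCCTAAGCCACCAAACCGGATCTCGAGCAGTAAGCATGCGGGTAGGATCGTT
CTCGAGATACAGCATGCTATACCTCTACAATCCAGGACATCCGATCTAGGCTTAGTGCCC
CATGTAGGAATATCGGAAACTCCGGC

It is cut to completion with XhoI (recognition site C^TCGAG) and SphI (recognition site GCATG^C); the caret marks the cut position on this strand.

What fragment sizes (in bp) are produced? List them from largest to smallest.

72, 70, 18, 16, 15, 15 bp

XhoI sites (CTCGAG) start at positions 18, 90, 121.
XhoI cuts after the first base of each site, so after positions 18, 90, 121.
SphI sites (GCATGC) start at positions 102, 132.
SphI cuts after base 5 of each site (before the last base), so after positions 106, 136.
Combined cut positions: 18, 90, 106, 121, 136.
Linear molecule, 5 cuts → 6 fragments:
  1–18 → 18 bp
  19–90 → 72 bp
  91–106 → 16 bp
  107–121 → 15 bp
  122–136 → 15 bp
  137–206 → 70 bp
Sorted largest to smallest: 72, 70, 18, 16, 15, 15 bp.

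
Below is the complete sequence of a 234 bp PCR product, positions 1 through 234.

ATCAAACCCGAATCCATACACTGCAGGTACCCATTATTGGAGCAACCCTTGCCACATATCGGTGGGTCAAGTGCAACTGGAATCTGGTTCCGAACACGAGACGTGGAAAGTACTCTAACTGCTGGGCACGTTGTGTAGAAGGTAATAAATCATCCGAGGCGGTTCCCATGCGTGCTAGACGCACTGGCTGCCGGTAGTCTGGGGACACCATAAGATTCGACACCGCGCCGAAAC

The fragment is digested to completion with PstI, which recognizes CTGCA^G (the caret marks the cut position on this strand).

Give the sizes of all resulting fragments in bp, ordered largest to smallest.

The PstI site (CTGCAG) starts at position 21.
PstI cuts after base 5 of each site (before the last base), so after position 25.
Linear molecule, 1 cut → 2 fragments:
  1–25 → 25 bp
  26–234 → 209 bp
Sorted largest to smallest: 209, 25 bp.

209, 25 bp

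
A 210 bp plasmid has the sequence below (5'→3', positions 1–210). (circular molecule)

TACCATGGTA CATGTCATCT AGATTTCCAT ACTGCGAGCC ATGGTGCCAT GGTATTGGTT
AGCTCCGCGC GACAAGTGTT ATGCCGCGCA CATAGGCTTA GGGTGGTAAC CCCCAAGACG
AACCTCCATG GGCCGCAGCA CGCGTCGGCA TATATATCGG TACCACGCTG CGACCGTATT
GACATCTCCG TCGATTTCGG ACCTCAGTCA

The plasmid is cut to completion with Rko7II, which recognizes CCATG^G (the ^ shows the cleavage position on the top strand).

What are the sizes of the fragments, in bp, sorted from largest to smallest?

Rko7II sites (CCATGG) start at positions 3, 39, 47, 126.
Rko7II cuts after base 5 of each site (before the last base), so after positions 7, 43, 51, 130.
Circular molecule, 4 cuts → 4 fragments:
  8–43 → 36 bp
  44–51 → 8 bp
  52–130 → 79 bp
  131–210 then 1–7 → 80 + 7 = 87 bp
Sorted largest to smallest: 87, 79, 36, 8 bp.

87, 79, 36, 8 bp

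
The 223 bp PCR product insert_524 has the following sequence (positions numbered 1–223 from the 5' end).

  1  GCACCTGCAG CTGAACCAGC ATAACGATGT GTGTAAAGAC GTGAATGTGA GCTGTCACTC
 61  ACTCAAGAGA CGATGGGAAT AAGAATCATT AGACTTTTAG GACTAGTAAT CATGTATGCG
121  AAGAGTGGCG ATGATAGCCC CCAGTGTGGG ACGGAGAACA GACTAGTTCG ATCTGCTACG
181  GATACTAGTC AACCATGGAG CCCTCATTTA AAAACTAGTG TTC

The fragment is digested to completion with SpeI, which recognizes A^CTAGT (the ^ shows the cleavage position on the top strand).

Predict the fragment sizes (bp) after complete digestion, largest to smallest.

102, 60, 30, 22, 9 bp

SpeI sites (ACTAGT) start at positions 102, 162, 184, 214.
SpeI cuts after the first base of each site, so after positions 102, 162, 184, 214.
Linear molecule, 4 cuts → 5 fragments:
  1–102 → 102 bp
  103–162 → 60 bp
  163–184 → 22 bp
  185–214 → 30 bp
  215–223 → 9 bp
Sorted largest to smallest: 102, 60, 30, 22, 9 bp.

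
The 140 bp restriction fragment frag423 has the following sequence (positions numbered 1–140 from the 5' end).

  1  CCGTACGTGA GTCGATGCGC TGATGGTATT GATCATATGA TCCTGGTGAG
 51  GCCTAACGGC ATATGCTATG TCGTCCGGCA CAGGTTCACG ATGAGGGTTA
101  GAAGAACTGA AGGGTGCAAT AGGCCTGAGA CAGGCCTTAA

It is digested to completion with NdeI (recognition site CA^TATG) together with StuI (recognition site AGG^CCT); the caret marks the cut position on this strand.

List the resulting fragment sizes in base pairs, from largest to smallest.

NdeI sites (CATATG) start at positions 34, 60.
NdeI cuts after base 2 of each site, so after positions 35, 61.
StuI sites (AGGCCT) start at positions 49, 121, 132.
StuI cuts after base 3 of each site, so after positions 51, 123, 134.
Combined cut positions: 35, 51, 61, 123, 134.
Linear molecule, 5 cuts → 6 fragments:
  1–35 → 35 bp
  36–51 → 16 bp
  52–61 → 10 bp
  62–123 → 62 bp
  124–134 → 11 bp
  135–140 → 6 bp
Sorted largest to smallest: 62, 35, 16, 11, 10, 6 bp.

62, 35, 16, 11, 10, 6 bp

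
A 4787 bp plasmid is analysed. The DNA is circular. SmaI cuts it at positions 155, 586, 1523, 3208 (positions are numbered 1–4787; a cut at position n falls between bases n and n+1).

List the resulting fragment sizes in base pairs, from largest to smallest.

1734, 1685, 937, 431 bp

Circular molecule, 4 cuts → 4 fragments:
  586 − 155 = 431 bp
  1523 − 586 = 937 bp
  3208 − 1523 = 1685 bp
  wrap: 4787 − 3208 + 155 = 1734 bp
Sorted largest to smallest: 1734, 1685, 937, 431 bp.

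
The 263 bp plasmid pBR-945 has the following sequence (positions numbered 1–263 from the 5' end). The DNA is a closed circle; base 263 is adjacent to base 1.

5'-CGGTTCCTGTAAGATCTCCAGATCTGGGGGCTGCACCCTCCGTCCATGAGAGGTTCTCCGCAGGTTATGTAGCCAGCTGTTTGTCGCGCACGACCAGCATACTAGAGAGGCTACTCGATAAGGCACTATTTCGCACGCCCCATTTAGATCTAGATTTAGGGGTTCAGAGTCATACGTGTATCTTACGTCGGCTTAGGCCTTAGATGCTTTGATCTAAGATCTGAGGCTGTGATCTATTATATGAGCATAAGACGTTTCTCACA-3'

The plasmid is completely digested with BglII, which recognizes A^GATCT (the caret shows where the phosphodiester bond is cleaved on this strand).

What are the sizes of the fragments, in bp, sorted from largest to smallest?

126, 71, 58, 8 bp

BglII sites (AGATCT) start at positions 12, 20, 146, 217.
BglII cuts after the first base of each site, so after positions 12, 20, 146, 217.
Circular molecule, 4 cuts → 4 fragments:
  13–20 → 8 bp
  21–146 → 126 bp
  147–217 → 71 bp
  218–263 then 1–12 → 46 + 12 = 58 bp
Sorted largest to smallest: 126, 71, 58, 8 bp.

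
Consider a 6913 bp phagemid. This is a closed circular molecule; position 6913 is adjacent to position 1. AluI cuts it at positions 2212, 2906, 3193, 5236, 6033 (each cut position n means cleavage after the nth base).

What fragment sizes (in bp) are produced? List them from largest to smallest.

3092, 2043, 797, 694, 287 bp

Circular molecule, 5 cuts → 5 fragments:
  2906 − 2212 = 694 bp
  3193 − 2906 = 287 bp
  5236 − 3193 = 2043 bp
  6033 − 5236 = 797 bp
  wrap: 6913 − 6033 + 2212 = 3092 bp
Sorted largest to smallest: 3092, 2043, 797, 694, 287 bp.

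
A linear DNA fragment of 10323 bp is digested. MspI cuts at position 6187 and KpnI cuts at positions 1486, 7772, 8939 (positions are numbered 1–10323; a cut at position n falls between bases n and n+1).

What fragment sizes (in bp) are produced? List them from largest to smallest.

Combined cut positions (sorted): 1486, 6187, 7772, 8939.
Linear molecule, 4 cuts → 5 fragments:
  1486 − 0 = 1486 bp
  6187 − 1486 = 4701 bp
  7772 − 6187 = 1585 bp
  8939 − 7772 = 1167 bp
  10323 − 8939 = 1384 bp
Sorted largest to smallest: 4701, 1585, 1486, 1384, 1167 bp.

4701, 1585, 1486, 1384, 1167 bp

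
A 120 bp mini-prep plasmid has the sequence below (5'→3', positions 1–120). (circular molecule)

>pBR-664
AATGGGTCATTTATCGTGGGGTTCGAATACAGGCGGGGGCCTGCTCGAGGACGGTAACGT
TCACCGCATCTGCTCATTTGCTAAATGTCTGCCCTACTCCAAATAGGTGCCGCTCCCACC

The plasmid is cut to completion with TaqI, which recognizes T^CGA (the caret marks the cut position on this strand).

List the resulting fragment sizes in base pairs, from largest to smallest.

TaqI sites (TCGA) start at positions 23, 45.
TaqI cuts after the first base of each site, so after positions 23, 45.
Circular molecule, 2 cuts → 2 fragments:
  24–45 → 22 bp
  46–120 then 1–23 → 75 + 23 = 98 bp
Sorted largest to smallest: 98, 22 bp.

98, 22 bp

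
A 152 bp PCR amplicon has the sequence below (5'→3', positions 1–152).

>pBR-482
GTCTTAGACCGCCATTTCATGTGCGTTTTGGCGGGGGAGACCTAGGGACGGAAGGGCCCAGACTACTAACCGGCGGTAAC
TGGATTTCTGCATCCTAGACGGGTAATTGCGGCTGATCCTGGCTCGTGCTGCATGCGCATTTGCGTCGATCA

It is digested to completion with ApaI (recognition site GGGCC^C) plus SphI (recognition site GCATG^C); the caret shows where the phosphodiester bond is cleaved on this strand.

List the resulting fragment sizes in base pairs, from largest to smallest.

77, 58, 17 bp

The ApaI site (GGGCCC) starts at position 54.
ApaI cuts after base 5 of each site (before the last base), so after position 58.
The SphI site (GCATGC) starts at position 131.
SphI cuts after base 5 of each site (before the last base), so after position 135.
Combined cut positions: 58, 135.
Linear molecule, 2 cuts → 3 fragments:
  1–58 → 58 bp
  59–135 → 77 bp
  136–152 → 17 bp
Sorted largest to smallest: 77, 58, 17 bp.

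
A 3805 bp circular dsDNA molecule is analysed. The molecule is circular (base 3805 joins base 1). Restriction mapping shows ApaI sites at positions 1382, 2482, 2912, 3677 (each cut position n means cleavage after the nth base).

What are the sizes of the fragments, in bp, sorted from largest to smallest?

Circular molecule, 4 cuts → 4 fragments:
  2482 − 1382 = 1100 bp
  2912 − 2482 = 430 bp
  3677 − 2912 = 765 bp
  wrap: 3805 − 3677 + 1382 = 1510 bp
Sorted largest to smallest: 1510, 1100, 765, 430 bp.

1510, 1100, 765, 430 bp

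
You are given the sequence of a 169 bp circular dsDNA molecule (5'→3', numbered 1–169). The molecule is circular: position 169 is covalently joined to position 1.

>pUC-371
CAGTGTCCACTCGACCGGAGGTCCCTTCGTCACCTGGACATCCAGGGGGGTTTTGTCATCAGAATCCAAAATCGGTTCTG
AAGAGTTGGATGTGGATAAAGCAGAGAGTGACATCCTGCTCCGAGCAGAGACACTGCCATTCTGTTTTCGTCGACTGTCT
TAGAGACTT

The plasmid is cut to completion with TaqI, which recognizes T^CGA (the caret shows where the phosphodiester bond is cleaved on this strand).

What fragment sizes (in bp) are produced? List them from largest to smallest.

TaqI sites (TCGA) start at positions 11, 151.
TaqI cuts after the first base of each site, so after positions 11, 151.
Circular molecule, 2 cuts → 2 fragments:
  12–151 → 140 bp
  152–169 then 1–11 → 18 + 11 = 29 bp
Sorted largest to smallest: 140, 29 bp.

140, 29 bp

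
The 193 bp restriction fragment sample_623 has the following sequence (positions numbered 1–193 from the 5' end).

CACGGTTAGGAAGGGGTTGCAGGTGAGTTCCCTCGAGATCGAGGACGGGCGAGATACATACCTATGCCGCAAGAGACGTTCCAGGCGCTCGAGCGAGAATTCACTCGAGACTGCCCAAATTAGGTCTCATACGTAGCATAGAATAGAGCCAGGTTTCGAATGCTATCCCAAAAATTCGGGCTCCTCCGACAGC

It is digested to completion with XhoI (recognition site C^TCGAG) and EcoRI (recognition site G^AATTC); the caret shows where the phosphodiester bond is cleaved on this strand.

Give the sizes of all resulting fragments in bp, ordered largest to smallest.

XhoI sites (CTCGAG) start at positions 32, 88, 104.
XhoI cuts after the first base of each site, so after positions 32, 88, 104.
The EcoRI site (GAATTC) starts at position 97.
EcoRI cuts after the first base of each site, so after position 97.
Combined cut positions: 32, 88, 97, 104.
Linear molecule, 4 cuts → 5 fragments:
  1–32 → 32 bp
  33–88 → 56 bp
  89–97 → 9 bp
  98–104 → 7 bp
  105–193 → 89 bp
Sorted largest to smallest: 89, 56, 32, 9, 7 bp.

89, 56, 32, 9, 7 bp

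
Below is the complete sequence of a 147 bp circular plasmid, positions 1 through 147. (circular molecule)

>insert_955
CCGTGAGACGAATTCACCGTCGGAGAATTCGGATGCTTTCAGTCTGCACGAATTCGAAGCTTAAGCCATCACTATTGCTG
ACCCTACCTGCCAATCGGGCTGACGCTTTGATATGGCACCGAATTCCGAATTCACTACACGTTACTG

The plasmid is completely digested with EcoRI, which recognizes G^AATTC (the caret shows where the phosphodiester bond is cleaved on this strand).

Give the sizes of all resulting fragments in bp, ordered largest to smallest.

71, 29, 25, 15, 7 bp

EcoRI sites (GAATTC) start at positions 10, 25, 50, 121, 128.
EcoRI cuts after the first base of each site, so after positions 10, 25, 50, 121, 128.
Circular molecule, 5 cuts → 5 fragments:
  11–25 → 15 bp
  26–50 → 25 bp
  51–121 → 71 bp
  122–128 → 7 bp
  129–147 then 1–10 → 19 + 10 = 29 bp
Sorted largest to smallest: 71, 29, 25, 15, 7 bp.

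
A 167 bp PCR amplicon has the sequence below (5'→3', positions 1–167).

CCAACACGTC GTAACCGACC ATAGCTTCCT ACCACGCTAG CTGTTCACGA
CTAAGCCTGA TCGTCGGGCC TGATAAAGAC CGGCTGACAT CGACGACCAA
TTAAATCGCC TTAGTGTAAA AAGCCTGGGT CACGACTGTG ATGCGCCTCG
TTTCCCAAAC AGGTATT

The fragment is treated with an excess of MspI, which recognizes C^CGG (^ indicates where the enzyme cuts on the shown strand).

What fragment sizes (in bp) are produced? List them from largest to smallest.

The MspI site (CCGG) starts at position 80.
MspI cuts after the first base of each site, so after position 80.
Linear molecule, 1 cut → 2 fragments:
  1–80 → 80 bp
  81–167 → 87 bp
Sorted largest to smallest: 87, 80 bp.

87, 80 bp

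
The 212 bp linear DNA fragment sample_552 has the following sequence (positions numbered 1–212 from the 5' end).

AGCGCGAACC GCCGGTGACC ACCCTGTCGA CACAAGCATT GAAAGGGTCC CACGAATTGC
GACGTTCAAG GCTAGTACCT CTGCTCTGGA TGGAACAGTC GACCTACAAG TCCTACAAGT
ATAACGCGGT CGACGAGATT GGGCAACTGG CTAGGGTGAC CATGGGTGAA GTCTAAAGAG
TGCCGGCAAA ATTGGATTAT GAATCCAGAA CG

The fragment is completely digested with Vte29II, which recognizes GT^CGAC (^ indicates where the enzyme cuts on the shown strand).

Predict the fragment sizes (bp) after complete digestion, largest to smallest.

Vte29II sites (GTCGAC) start at positions 26, 98, 129.
Vte29II cuts after base 2 of each site, so after positions 27, 99, 130.
Linear molecule, 3 cuts → 4 fragments:
  1–27 → 27 bp
  28–99 → 72 bp
  100–130 → 31 bp
  131–212 → 82 bp
Sorted largest to smallest: 82, 72, 31, 27 bp.

82, 72, 31, 27 bp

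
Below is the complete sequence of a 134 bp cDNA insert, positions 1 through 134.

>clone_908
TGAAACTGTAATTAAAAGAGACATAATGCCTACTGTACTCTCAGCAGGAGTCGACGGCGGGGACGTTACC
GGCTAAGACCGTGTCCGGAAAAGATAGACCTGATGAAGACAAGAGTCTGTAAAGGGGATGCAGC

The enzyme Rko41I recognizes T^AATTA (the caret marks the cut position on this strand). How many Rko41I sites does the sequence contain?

TAATTA occurs starting at position 9.
Rko41I cuts at 1 site.

1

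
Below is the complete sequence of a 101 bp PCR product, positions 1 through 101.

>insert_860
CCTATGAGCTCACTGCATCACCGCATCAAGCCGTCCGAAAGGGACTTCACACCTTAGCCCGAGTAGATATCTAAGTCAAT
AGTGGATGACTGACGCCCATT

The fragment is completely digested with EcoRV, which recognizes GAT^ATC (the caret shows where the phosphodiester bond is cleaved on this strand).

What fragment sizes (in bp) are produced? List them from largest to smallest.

68, 33 bp

The EcoRV site (GATATC) starts at position 66.
EcoRV cuts after base 3 of each site, so after position 68.
Linear molecule, 1 cut → 2 fragments:
  1–68 → 68 bp
  69–101 → 33 bp
Sorted largest to smallest: 68, 33 bp.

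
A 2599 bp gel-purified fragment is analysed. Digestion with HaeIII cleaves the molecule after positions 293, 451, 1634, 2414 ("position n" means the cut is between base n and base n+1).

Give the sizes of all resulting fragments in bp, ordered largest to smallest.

Linear molecule, 4 cuts → 5 fragments:
  293 − 0 = 293 bp
  451 − 293 = 158 bp
  1634 − 451 = 1183 bp
  2414 − 1634 = 780 bp
  2599 − 2414 = 185 bp
Sorted largest to smallest: 1183, 780, 293, 185, 158 bp.

1183, 780, 293, 185, 158 bp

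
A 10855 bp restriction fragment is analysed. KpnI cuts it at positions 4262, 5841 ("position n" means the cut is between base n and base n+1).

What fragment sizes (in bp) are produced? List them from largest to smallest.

5014, 4262, 1579 bp

Linear molecule, 2 cuts → 3 fragments:
  4262 − 0 = 4262 bp
  5841 − 4262 = 1579 bp
  10855 − 5841 = 5014 bp
Sorted largest to smallest: 5014, 4262, 1579 bp.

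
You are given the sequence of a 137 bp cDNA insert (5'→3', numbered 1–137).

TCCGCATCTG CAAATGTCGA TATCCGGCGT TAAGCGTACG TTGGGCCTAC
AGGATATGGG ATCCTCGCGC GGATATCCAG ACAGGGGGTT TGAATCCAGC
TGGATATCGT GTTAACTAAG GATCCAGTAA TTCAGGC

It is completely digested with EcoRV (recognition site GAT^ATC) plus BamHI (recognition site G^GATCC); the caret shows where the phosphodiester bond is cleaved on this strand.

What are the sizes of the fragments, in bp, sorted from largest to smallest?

EcoRV sites (GATATC) start at positions 19, 72, 103.
EcoRV cuts after base 3 of each site, so after positions 21, 74, 105.
BamHI sites (GGATCC) start at positions 59, 120.
BamHI cuts after the first base of each site, so after positions 59, 120.
Combined cut positions: 21, 59, 74, 105, 120.
Linear molecule, 5 cuts → 6 fragments:
  1–21 → 21 bp
  22–59 → 38 bp
  60–74 → 15 bp
  75–105 → 31 bp
  106–120 → 15 bp
  121–137 → 17 bp
Sorted largest to smallest: 38, 31, 21, 17, 15, 15 bp.

38, 31, 21, 17, 15, 15 bp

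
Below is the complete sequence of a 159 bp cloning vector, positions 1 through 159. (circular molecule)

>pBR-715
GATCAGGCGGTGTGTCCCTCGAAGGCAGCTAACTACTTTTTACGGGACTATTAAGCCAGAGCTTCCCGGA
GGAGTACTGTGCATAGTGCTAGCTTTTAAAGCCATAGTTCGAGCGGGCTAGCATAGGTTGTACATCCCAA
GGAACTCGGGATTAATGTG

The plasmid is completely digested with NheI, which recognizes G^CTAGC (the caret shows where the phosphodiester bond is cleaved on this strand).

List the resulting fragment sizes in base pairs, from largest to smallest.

NheI sites (GCTAGC) start at positions 88, 117.
NheI cuts after the first base of each site, so after positions 88, 117.
Circular molecule, 2 cuts → 2 fragments:
  89–117 → 29 bp
  118–159 then 1–88 → 42 + 88 = 130 bp
Sorted largest to smallest: 130, 29 bp.

130, 29 bp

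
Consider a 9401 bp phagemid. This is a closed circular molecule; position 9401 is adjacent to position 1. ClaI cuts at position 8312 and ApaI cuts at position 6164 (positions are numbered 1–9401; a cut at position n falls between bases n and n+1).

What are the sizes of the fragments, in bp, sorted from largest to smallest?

Combined cut positions (sorted): 6164, 8312.
Circular molecule, 2 cuts → 2 fragments:
  8312 − 6164 = 2148 bp
  wrap: 9401 − 8312 + 6164 = 7253 bp
Sorted largest to smallest: 7253, 2148 bp.

7253, 2148 bp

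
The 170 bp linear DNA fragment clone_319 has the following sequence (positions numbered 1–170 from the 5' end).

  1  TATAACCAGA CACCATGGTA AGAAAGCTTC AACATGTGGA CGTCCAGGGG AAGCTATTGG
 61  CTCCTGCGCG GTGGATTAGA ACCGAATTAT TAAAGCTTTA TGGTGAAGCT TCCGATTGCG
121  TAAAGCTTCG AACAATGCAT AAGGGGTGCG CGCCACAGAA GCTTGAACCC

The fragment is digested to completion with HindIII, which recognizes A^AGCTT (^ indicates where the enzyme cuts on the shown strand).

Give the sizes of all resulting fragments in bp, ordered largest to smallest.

HindIII sites (AAGCTT) start at positions 24, 93, 106, 123, 159.
HindIII cuts after the first base of each site, so after positions 24, 93, 106, 123, 159.
Linear molecule, 5 cuts → 6 fragments:
  1–24 → 24 bp
  25–93 → 69 bp
  94–106 → 13 bp
  107–123 → 17 bp
  124–159 → 36 bp
  160–170 → 11 bp
Sorted largest to smallest: 69, 36, 24, 17, 13, 11 bp.

69, 36, 24, 17, 13, 11 bp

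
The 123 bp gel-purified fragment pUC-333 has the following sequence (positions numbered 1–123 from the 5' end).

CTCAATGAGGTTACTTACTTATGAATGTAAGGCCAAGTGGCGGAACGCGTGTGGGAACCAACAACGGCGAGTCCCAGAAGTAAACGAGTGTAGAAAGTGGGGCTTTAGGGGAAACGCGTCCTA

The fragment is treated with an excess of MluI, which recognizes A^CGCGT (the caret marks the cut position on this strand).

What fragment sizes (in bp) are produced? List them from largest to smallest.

MluI sites (ACGCGT) start at positions 45, 114.
MluI cuts after the first base of each site, so after positions 45, 114.
Linear molecule, 2 cuts → 3 fragments:
  1–45 → 45 bp
  46–114 → 69 bp
  115–123 → 9 bp
Sorted largest to smallest: 69, 45, 9 bp.

69, 45, 9 bp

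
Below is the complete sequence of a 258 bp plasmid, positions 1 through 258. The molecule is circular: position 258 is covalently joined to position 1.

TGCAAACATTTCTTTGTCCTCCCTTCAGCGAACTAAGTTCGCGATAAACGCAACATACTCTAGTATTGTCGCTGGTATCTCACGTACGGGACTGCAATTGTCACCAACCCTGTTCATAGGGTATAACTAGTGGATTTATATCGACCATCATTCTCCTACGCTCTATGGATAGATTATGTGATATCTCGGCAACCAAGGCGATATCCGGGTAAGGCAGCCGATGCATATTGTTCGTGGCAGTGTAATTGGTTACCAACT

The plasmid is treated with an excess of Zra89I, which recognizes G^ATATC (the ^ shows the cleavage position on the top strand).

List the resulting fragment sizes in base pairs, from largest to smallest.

Zra89I sites (GATATC) start at positions 180, 200.
Zra89I cuts after the first base of each site, so after positions 180, 200.
Circular molecule, 2 cuts → 2 fragments:
  181–200 → 20 bp
  201–258 then 1–180 → 58 + 180 = 238 bp
Sorted largest to smallest: 238, 20 bp.

238, 20 bp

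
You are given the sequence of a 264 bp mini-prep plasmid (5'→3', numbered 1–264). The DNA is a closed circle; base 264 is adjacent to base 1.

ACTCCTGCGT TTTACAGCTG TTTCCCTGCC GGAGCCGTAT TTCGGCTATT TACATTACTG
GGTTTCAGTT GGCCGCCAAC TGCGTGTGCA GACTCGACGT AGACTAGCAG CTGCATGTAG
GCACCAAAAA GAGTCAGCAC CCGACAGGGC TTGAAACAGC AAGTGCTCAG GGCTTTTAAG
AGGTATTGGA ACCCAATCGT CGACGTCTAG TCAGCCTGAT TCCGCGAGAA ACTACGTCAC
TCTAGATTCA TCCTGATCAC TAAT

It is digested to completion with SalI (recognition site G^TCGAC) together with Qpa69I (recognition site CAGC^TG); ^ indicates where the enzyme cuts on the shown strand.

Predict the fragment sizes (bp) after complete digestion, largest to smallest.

The SalI site (GTCGAC) starts at position 199.
SalI cuts after the first base of each site, so after position 199.
Qpa69I sites (CAGCTG) start at positions 15, 108.
Qpa69I cuts after base 4 of each site, so after positions 18, 111.
Combined cut positions: 18, 111, 199.
Circular molecule, 3 cuts → 3 fragments:
  19–111 → 93 bp
  112–199 → 88 bp
  200–264 then 1–18 → 65 + 18 = 83 bp
Sorted largest to smallest: 93, 88, 83 bp.

93, 88, 83 bp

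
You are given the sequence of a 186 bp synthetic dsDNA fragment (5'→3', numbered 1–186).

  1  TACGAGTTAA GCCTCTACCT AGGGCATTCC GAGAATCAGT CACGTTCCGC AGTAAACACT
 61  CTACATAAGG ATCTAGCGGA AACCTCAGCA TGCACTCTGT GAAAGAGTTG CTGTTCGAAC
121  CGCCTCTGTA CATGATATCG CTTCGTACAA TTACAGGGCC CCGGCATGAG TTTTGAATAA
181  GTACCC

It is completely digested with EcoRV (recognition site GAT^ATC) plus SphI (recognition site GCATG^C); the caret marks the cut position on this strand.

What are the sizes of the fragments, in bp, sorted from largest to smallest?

92, 50, 44 bp

The EcoRV site (GATATC) starts at position 134.
EcoRV cuts after base 3 of each site, so after position 136.
The SphI site (GCATGC) starts at position 88.
SphI cuts after base 5 of each site (before the last base), so after position 92.
Combined cut positions: 92, 136.
Linear molecule, 2 cuts → 3 fragments:
  1–92 → 92 bp
  93–136 → 44 bp
  137–186 → 50 bp
Sorted largest to smallest: 92, 50, 44 bp.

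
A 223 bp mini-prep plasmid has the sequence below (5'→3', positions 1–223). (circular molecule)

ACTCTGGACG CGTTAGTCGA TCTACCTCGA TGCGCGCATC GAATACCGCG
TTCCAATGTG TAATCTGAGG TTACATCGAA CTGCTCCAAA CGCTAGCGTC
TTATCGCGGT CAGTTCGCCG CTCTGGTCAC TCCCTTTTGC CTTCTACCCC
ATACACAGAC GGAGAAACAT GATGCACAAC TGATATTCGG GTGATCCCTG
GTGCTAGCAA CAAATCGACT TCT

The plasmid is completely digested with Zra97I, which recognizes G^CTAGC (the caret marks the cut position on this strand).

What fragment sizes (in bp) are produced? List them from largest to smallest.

Zra97I sites (GCTAGC) start at positions 92, 203.
Zra97I cuts after the first base of each site, so after positions 92, 203.
Circular molecule, 2 cuts → 2 fragments:
  93–203 → 111 bp
  204–223 then 1–92 → 20 + 92 = 112 bp
Sorted largest to smallest: 112, 111 bp.

112, 111 bp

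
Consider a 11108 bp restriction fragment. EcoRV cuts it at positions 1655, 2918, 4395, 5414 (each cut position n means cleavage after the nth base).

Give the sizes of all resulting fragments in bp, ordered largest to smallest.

Linear molecule, 4 cuts → 5 fragments:
  1655 − 0 = 1655 bp
  2918 − 1655 = 1263 bp
  4395 − 2918 = 1477 bp
  5414 − 4395 = 1019 bp
  11108 − 5414 = 5694 bp
Sorted largest to smallest: 5694, 1655, 1477, 1263, 1019 bp.

5694, 1655, 1477, 1263, 1019 bp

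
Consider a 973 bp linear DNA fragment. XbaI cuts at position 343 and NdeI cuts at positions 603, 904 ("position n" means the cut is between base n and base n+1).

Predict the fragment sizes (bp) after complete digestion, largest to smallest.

Combined cut positions (sorted): 343, 603, 904.
Linear molecule, 3 cuts → 4 fragments:
  343 − 0 = 343 bp
  603 − 343 = 260 bp
  904 − 603 = 301 bp
  973 − 904 = 69 bp
Sorted largest to smallest: 343, 301, 260, 69 bp.

343, 301, 260, 69 bp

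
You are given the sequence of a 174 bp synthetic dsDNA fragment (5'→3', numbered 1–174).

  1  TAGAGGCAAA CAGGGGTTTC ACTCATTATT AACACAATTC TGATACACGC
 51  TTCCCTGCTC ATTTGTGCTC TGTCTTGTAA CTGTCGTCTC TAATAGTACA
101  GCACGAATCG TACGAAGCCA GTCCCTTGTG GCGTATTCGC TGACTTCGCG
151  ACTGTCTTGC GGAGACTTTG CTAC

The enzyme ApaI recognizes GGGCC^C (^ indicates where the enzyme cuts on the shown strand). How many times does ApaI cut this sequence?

No occurrence of GGGCCC is present in the sequence.
ApaI does not cut: 0 sites.

0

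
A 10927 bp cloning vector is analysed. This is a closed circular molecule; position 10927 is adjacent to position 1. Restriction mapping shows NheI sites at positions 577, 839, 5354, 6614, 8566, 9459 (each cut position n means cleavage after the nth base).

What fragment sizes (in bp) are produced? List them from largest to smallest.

Circular molecule, 6 cuts → 6 fragments:
  839 − 577 = 262 bp
  5354 − 839 = 4515 bp
  6614 − 5354 = 1260 bp
  8566 − 6614 = 1952 bp
  9459 − 8566 = 893 bp
  wrap: 10927 − 9459 + 577 = 2045 bp
Sorted largest to smallest: 4515, 2045, 1952, 1260, 893, 262 bp.

4515, 2045, 1952, 1260, 893, 262 bp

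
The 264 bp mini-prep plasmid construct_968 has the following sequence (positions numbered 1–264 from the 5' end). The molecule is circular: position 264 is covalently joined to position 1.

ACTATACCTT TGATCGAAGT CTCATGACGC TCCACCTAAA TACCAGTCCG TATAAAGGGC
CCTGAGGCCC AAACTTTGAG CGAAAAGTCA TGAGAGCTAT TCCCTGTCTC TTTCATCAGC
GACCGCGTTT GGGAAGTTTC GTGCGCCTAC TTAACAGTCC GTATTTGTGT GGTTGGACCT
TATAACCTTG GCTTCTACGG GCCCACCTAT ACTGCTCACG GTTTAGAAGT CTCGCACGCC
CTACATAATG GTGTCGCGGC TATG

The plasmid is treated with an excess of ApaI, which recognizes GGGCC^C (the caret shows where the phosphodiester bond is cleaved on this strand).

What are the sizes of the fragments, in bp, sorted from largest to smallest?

142, 122 bp

ApaI sites (GGGCCC) start at positions 57, 199.
ApaI cuts after base 5 of each site (before the last base), so after positions 61, 203.
Circular molecule, 2 cuts → 2 fragments:
  62–203 → 142 bp
  204–264 then 1–61 → 61 + 61 = 122 bp
Sorted largest to smallest: 142, 122 bp.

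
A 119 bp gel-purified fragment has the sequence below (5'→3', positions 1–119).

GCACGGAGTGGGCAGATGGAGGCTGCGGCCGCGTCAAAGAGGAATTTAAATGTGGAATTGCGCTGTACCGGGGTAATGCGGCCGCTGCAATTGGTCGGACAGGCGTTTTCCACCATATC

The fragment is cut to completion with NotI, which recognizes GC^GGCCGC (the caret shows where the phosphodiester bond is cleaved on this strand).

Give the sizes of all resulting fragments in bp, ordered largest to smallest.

NotI sites (GCGGCCGC) start at positions 25, 78.
NotI cuts after base 2 of each site, so after positions 26, 79.
Linear molecule, 2 cuts → 3 fragments:
  1–26 → 26 bp
  27–79 → 53 bp
  80–119 → 40 bp
Sorted largest to smallest: 53, 40, 26 bp.

53, 40, 26 bp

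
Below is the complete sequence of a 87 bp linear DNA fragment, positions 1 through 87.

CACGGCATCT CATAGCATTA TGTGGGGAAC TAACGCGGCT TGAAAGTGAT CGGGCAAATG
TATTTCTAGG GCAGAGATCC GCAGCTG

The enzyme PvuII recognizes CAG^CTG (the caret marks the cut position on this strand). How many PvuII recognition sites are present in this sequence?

CAGCTG occurs starting at position 82.
PvuII cuts at 1 site.

1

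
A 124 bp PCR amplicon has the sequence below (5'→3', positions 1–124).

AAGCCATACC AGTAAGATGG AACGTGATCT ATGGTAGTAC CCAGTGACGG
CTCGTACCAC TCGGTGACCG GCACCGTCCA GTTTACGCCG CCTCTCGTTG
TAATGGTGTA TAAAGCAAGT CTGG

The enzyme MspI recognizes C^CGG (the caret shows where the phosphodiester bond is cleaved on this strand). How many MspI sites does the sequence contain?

CCGG occurs starting at position 68.
MspI cuts at 1 site.

1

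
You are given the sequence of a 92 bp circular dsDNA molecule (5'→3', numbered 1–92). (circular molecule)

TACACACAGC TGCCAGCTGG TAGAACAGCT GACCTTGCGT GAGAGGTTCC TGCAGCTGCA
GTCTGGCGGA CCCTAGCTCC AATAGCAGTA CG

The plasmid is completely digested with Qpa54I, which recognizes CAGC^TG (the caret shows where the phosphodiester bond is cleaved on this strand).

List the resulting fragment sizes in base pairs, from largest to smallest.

46, 27, 12, 7 bp

Qpa54I sites (CAGCTG) start at positions 7, 14, 26, 53.
Qpa54I cuts after base 4 of each site, so after positions 10, 17, 29, 56.
Circular molecule, 4 cuts → 4 fragments:
  11–17 → 7 bp
  18–29 → 12 bp
  30–56 → 27 bp
  57–92 then 1–10 → 36 + 10 = 46 bp
Sorted largest to smallest: 46, 27, 12, 7 bp.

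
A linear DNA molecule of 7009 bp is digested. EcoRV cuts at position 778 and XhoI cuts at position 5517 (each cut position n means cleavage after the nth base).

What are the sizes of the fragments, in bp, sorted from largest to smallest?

Combined cut positions (sorted): 778, 5517.
Linear molecule, 2 cuts → 3 fragments:
  778 − 0 = 778 bp
  5517 − 778 = 4739 bp
  7009 − 5517 = 1492 bp
Sorted largest to smallest: 4739, 1492, 778 bp.

4739, 1492, 778 bp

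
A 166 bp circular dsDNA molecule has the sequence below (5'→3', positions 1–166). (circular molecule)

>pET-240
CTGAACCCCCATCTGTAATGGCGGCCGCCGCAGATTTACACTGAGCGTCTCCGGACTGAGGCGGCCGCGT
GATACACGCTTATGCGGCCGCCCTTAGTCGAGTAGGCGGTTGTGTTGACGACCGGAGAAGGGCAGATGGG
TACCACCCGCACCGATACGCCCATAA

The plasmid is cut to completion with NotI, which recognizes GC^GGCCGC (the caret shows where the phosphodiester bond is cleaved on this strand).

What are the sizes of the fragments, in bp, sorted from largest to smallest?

NotI sites (GCGGCCGC) start at positions 21, 61, 84.
NotI cuts after base 2 of each site, so after positions 22, 62, 85.
Circular molecule, 3 cuts → 3 fragments:
  23–62 → 40 bp
  63–85 → 23 bp
  86–166 then 1–22 → 81 + 22 = 103 bp
Sorted largest to smallest: 103, 40, 23 bp.

103, 40, 23 bp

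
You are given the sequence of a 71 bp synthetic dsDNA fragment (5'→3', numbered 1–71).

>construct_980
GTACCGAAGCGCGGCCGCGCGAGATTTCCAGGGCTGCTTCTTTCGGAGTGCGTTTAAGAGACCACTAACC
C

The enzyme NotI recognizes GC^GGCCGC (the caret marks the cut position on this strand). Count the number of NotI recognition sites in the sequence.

1

GCGGCCGC occurs starting at position 11.
NotI cuts at 1 site.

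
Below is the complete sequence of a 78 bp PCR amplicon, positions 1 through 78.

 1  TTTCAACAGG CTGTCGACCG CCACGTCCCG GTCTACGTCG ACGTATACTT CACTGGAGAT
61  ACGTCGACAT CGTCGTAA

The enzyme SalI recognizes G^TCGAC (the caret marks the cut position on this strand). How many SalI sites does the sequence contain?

3

GTCGAC occurs starting at positions 13, 37, 63.
SalI cuts at 3 sites.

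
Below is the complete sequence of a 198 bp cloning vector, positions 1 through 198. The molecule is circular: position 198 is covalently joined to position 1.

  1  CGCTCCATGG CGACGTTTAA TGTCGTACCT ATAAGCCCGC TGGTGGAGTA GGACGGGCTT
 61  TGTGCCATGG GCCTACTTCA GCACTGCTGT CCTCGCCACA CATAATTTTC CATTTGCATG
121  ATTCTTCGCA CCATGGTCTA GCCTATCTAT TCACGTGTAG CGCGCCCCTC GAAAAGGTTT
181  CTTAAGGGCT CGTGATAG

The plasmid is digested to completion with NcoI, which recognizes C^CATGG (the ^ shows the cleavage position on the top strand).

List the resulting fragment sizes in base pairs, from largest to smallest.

NcoI sites (CCATGG) start at positions 5, 65, 131.
NcoI cuts after the first base of each site, so after positions 5, 65, 131.
Circular molecule, 3 cuts → 3 fragments:
  6–65 → 60 bp
  66–131 → 66 bp
  132–198 then 1–5 → 67 + 5 = 72 bp
Sorted largest to smallest: 72, 66, 60 bp.

72, 66, 60 bp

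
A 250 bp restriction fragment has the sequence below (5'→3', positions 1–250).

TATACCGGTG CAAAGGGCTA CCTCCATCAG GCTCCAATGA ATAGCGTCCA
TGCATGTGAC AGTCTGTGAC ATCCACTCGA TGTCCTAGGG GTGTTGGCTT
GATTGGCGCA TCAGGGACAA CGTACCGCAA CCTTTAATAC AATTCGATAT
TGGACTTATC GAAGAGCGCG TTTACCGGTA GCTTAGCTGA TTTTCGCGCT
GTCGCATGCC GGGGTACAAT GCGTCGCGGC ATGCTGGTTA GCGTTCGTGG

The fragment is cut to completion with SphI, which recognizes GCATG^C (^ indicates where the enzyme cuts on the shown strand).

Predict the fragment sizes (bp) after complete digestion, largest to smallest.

SphI sites (GCATGC) start at positions 204, 229.
SphI cuts after base 5 of each site (before the last base), so after positions 208, 233.
Linear molecule, 2 cuts → 3 fragments:
  1–208 → 208 bp
  209–233 → 25 bp
  234–250 → 17 bp
Sorted largest to smallest: 208, 25, 17 bp.

208, 25, 17 bp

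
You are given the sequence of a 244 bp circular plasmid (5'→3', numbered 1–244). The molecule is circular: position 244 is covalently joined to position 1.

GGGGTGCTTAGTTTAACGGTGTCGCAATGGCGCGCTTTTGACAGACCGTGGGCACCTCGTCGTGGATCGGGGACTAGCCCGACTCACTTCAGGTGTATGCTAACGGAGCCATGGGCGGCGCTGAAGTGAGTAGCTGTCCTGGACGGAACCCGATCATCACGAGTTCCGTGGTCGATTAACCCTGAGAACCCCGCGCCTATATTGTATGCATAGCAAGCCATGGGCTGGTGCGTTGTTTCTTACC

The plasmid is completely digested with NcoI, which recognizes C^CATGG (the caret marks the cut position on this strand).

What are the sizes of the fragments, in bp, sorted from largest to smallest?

NcoI sites (CCATGG) start at positions 109, 218.
NcoI cuts after the first base of each site, so after positions 109, 218.
Circular molecule, 2 cuts → 2 fragments:
  110–218 → 109 bp
  219–244 then 1–109 → 26 + 109 = 135 bp
Sorted largest to smallest: 135, 109 bp.

135, 109 bp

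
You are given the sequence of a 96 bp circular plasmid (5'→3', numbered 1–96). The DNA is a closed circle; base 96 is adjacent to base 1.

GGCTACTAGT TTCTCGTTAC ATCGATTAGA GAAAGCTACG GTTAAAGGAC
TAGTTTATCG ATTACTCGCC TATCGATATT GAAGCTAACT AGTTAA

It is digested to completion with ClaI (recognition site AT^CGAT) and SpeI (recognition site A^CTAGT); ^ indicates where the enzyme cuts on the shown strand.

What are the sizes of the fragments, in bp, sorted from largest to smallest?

27, 17, 15, 15, 13, 9 bp

ClaI sites (ATCGAT) start at positions 21, 57, 72.
ClaI cuts after base 2 of each site, so after positions 22, 58, 73.
SpeI sites (ACTAGT) start at positions 5, 49, 88.
SpeI cuts after the first base of each site, so after positions 5, 49, 88.
Combined cut positions: 5, 22, 49, 58, 73, 88.
Circular molecule, 6 cuts → 6 fragments:
  6–22 → 17 bp
  23–49 → 27 bp
  50–58 → 9 bp
  59–73 → 15 bp
  74–88 → 15 bp
  89–96 then 1–5 → 8 + 5 = 13 bp
Sorted largest to smallest: 27, 17, 15, 15, 13, 9 bp.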